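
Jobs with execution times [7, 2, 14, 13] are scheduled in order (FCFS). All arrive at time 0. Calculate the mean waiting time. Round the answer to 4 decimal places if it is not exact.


FCFS order (as given): [7, 2, 14, 13]
Waiting times:
  Job 1: wait = 0
  Job 2: wait = 7
  Job 3: wait = 9
  Job 4: wait = 23
Sum of waiting times = 39
Average waiting time = 39/4 = 9.75

9.75


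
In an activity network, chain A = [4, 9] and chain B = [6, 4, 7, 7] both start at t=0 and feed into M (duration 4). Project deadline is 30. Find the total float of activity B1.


Forward pass: ES(B1) = sum of predecessors on chain B = 0
EF = ES + duration = 0 + 6 = 6
Backward pass: LF(M) = deadline = 30; LS(M) = 30 - 4 = 26
LF(B1) = LS(M) - sum(successors on chain B) = 26 - 18 = 8
LS = LF - duration = 8 - 6 = 2
Total float = LS - ES = 2 - 0 = 2

2


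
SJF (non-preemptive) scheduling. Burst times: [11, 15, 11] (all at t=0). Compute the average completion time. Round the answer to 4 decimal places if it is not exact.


SJF order (ascending): [11, 11, 15]
Completion times:
  Job 1: burst=11, C=11
  Job 2: burst=11, C=22
  Job 3: burst=15, C=37
Average completion = 70/3 = 23.3333

23.3333


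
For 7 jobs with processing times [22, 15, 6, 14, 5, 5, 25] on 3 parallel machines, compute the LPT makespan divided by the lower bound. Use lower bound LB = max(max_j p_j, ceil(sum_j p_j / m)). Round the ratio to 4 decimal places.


LPT order: [25, 22, 15, 14, 6, 5, 5]
Machine loads after assignment: [30, 33, 29]
LPT makespan = 33
Lower bound = max(max_job, ceil(total/3)) = max(25, 31) = 31
Ratio = 33 / 31 = 1.0645

1.0645


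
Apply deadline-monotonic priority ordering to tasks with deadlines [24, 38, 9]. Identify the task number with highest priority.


Sort tasks by relative deadline (ascending):
  Task 3: deadline = 9
  Task 1: deadline = 24
  Task 2: deadline = 38
Priority order (highest first): [3, 1, 2]
Highest priority task = 3

3


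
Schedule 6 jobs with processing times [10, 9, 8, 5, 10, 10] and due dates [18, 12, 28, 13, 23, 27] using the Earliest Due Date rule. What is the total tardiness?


Sort by due date (EDD order): [(9, 12), (5, 13), (10, 18), (10, 23), (10, 27), (8, 28)]
Compute completion times and tardiness:
  Job 1: p=9, d=12, C=9, tardiness=max(0,9-12)=0
  Job 2: p=5, d=13, C=14, tardiness=max(0,14-13)=1
  Job 3: p=10, d=18, C=24, tardiness=max(0,24-18)=6
  Job 4: p=10, d=23, C=34, tardiness=max(0,34-23)=11
  Job 5: p=10, d=27, C=44, tardiness=max(0,44-27)=17
  Job 6: p=8, d=28, C=52, tardiness=max(0,52-28)=24
Total tardiness = 59

59


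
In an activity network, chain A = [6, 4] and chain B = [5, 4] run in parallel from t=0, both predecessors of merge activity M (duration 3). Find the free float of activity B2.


ES(B2) = sum of predecessors on chain B = 5
EF(B2) = ES + duration = 5 + 4 = 9
Successor of B2 is M. ES(M) = max(sum(A), sum(B)) = max(10, 9) = 10
Free float = ES(successor) - EF(current) = 10 - 9 = 1

1


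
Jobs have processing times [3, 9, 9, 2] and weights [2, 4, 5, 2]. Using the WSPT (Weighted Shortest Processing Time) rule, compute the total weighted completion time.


Compute p/w ratios and sort ascending (WSPT): [(2, 2), (3, 2), (9, 5), (9, 4)]
Compute weighted completion times:
  Job (p=2,w=2): C=2, w*C=2*2=4
  Job (p=3,w=2): C=5, w*C=2*5=10
  Job (p=9,w=5): C=14, w*C=5*14=70
  Job (p=9,w=4): C=23, w*C=4*23=92
Total weighted completion time = 176

176


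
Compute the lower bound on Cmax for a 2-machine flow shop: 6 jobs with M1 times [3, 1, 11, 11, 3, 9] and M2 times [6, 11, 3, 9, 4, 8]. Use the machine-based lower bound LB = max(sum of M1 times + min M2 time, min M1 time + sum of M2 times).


LB1 = sum(M1 times) + min(M2 times) = 38 + 3 = 41
LB2 = min(M1 times) + sum(M2 times) = 1 + 41 = 42
Lower bound = max(LB1, LB2) = max(41, 42) = 42

42


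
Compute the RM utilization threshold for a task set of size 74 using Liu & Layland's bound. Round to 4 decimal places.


Compute 2^(1/74) = 1.0094108601
Subtract 1: 1.0094108601 - 1 = 0.0094108601
Multiply by n: 74 * 0.0094108601 = 0.6964036474
Round to 4 dp: 0.6964

0.6964


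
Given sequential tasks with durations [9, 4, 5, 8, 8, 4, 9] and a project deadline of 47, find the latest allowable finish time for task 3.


LF(activity 3) = deadline - sum of successor durations
Successors: activities 4 through 7 with durations [8, 8, 4, 9]
Sum of successor durations = 29
LF = 47 - 29 = 18

18


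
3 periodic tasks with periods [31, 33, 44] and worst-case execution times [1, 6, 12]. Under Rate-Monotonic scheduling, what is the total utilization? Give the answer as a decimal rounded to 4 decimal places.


Compute individual utilizations (exact fractions):
  Task 1: C/T = 1/31 (approx. 0.0323)
  Task 2: C/T = 6/33 = 2/11 (approx. 0.1818)
  Task 3: C/T = 12/44 = 3/11 (approx. 0.2727)
Total utilization U = 1/31 + 2/11 + 3/11 = 166/341
Rounded to 4 decimal places: U = 0.4868
RM (Liu & Layland) bound for 3 tasks = 0.779763; compare with U = 166/341 (approx. 0.486804)
U <= bound, so schedulable by RM sufficient condition.

0.4868


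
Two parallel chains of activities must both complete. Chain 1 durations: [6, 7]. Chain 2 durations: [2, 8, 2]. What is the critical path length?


Path A total = 6 + 7 = 13
Path B total = 2 + 8 + 2 = 12
Critical path = longest path = max(13, 12) = 13

13


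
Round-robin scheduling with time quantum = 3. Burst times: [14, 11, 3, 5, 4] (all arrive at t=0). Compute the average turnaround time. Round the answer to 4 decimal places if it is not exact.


Time quantum = 3
Execution trace:
  J1 runs 3 units, time = 3
  J2 runs 3 units, time = 6
  J3 runs 3 units, time = 9
  J4 runs 3 units, time = 12
  J5 runs 3 units, time = 15
  J1 runs 3 units, time = 18
  J2 runs 3 units, time = 21
  J4 runs 2 units, time = 23
  J5 runs 1 units, time = 24
  J1 runs 3 units, time = 27
  J2 runs 3 units, time = 30
  J1 runs 3 units, time = 33
  J2 runs 2 units, time = 35
  J1 runs 2 units, time = 37
Finish times: [37, 35, 9, 23, 24]
Average turnaround = 128/5 = 25.6

25.6


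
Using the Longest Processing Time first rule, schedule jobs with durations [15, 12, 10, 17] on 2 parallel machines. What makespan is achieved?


Sort jobs in decreasing order (LPT): [17, 15, 12, 10]
Assign each job to the least loaded machine:
  Machine 1: jobs [17, 10], load = 27
  Machine 2: jobs [15, 12], load = 27
Makespan = max load = 27

27


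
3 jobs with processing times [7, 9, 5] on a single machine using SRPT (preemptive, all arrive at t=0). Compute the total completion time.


Since all jobs arrive at t=0, SRPT equals SPT ordering.
SPT order: [5, 7, 9]
Completion times:
  Job 1: p=5, C=5
  Job 2: p=7, C=12
  Job 3: p=9, C=21
Total completion time = 5 + 12 + 21 = 38

38


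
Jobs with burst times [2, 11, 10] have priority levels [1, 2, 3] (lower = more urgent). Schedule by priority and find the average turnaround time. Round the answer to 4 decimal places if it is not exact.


Sort by priority (ascending = highest first):
Order: [(1, 2), (2, 11), (3, 10)]
Completion times:
  Priority 1, burst=2, C=2
  Priority 2, burst=11, C=13
  Priority 3, burst=10, C=23
Average turnaround = 38/3 = 12.6667

12.6667


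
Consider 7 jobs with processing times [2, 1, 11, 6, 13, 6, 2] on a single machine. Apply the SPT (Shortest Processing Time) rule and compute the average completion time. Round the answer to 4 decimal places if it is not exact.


Sort jobs by processing time (SPT order): [1, 2, 2, 6, 6, 11, 13]
Compute completion times sequentially:
  Job 1: processing = 1, completes at 1
  Job 2: processing = 2, completes at 3
  Job 3: processing = 2, completes at 5
  Job 4: processing = 6, completes at 11
  Job 5: processing = 6, completes at 17
  Job 6: processing = 11, completes at 28
  Job 7: processing = 13, completes at 41
Sum of completion times = 106
Average completion time = 106/7 = 15.1429

15.1429


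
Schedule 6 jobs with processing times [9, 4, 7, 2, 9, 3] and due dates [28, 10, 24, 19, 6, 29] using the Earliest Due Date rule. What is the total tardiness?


Sort by due date (EDD order): [(9, 6), (4, 10), (2, 19), (7, 24), (9, 28), (3, 29)]
Compute completion times and tardiness:
  Job 1: p=9, d=6, C=9, tardiness=max(0,9-6)=3
  Job 2: p=4, d=10, C=13, tardiness=max(0,13-10)=3
  Job 3: p=2, d=19, C=15, tardiness=max(0,15-19)=0
  Job 4: p=7, d=24, C=22, tardiness=max(0,22-24)=0
  Job 5: p=9, d=28, C=31, tardiness=max(0,31-28)=3
  Job 6: p=3, d=29, C=34, tardiness=max(0,34-29)=5
Total tardiness = 14

14


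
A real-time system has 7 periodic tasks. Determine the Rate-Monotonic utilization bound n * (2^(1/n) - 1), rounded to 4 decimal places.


Compute 2^(1/7) = 1.1040895137
Subtract 1: 1.1040895137 - 1 = 0.1040895137
Multiply by n: 7 * 0.1040895137 = 0.7286265959
Round to 4 dp: 0.7286

0.7286


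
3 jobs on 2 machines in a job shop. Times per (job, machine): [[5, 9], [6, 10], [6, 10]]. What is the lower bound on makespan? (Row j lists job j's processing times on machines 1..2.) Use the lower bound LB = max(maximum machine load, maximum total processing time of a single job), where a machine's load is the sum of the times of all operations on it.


Machine loads:
  Machine 1: 5 + 6 + 6 = 17
  Machine 2: 9 + 10 + 10 = 29
Max machine load = 29
Job totals:
  Job 1: 14
  Job 2: 16
  Job 3: 16
Max job total = 16
Lower bound = max(29, 16) = 29

29


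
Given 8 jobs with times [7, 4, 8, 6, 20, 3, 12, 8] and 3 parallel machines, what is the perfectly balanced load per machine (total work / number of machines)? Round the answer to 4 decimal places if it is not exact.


Total processing time = 7 + 4 + 8 + 6 + 20 + 3 + 12 + 8 = 68
Number of machines = 3
Ideal balanced load = 68 / 3 = 22.6667

22.6667


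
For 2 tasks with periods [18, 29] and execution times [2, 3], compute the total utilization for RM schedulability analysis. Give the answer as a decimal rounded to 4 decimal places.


Compute individual utilizations (exact fractions):
  Task 1: C/T = 2/18 = 1/9 (approx. 0.1111)
  Task 2: C/T = 3/29 (approx. 0.1034)
Total utilization U = 1/9 + 3/29 = 56/261
Rounded to 4 decimal places: U = 0.2146
RM (Liu & Layland) bound for 2 tasks = 0.828427; compare with U = 56/261 (approx. 0.214559)
U <= bound, so schedulable by RM sufficient condition.

0.2146


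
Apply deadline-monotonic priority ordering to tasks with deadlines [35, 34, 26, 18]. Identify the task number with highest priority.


Sort tasks by relative deadline (ascending):
  Task 4: deadline = 18
  Task 3: deadline = 26
  Task 2: deadline = 34
  Task 1: deadline = 35
Priority order (highest first): [4, 3, 2, 1]
Highest priority task = 4

4


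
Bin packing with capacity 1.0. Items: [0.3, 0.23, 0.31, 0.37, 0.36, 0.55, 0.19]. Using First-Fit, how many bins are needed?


Place items sequentially using First-Fit:
  Item 0.3 -> new Bin 1
  Item 0.23 -> Bin 1 (now 0.53)
  Item 0.31 -> Bin 1 (now 0.84)
  Item 0.37 -> new Bin 2
  Item 0.36 -> Bin 2 (now 0.73)
  Item 0.55 -> new Bin 3
  Item 0.19 -> Bin 2 (now 0.92)
Total bins used = 3

3


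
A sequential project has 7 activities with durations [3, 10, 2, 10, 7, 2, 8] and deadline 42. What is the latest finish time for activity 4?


LF(activity 4) = deadline - sum of successor durations
Successors: activities 5 through 7 with durations [7, 2, 8]
Sum of successor durations = 17
LF = 42 - 17 = 25

25


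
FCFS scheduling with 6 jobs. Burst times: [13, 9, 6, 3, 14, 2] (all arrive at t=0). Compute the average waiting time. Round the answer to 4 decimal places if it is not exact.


FCFS order (as given): [13, 9, 6, 3, 14, 2]
Waiting times:
  Job 1: wait = 0
  Job 2: wait = 13
  Job 3: wait = 22
  Job 4: wait = 28
  Job 5: wait = 31
  Job 6: wait = 45
Sum of waiting times = 139
Average waiting time = 139/6 = 23.1667

23.1667


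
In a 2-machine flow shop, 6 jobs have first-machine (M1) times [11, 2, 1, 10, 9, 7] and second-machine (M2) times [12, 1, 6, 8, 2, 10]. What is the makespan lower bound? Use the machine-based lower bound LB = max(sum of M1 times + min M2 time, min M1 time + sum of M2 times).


LB1 = sum(M1 times) + min(M2 times) = 40 + 1 = 41
LB2 = min(M1 times) + sum(M2 times) = 1 + 39 = 40
Lower bound = max(LB1, LB2) = max(41, 40) = 41

41


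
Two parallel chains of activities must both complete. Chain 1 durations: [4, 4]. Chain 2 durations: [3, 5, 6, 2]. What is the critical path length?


Path A total = 4 + 4 = 8
Path B total = 3 + 5 + 6 + 2 = 16
Critical path = longest path = max(8, 16) = 16

16


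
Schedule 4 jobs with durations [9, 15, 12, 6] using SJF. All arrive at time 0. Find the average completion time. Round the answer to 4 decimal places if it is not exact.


SJF order (ascending): [6, 9, 12, 15]
Completion times:
  Job 1: burst=6, C=6
  Job 2: burst=9, C=15
  Job 3: burst=12, C=27
  Job 4: burst=15, C=42
Average completion = 90/4 = 22.5

22.5


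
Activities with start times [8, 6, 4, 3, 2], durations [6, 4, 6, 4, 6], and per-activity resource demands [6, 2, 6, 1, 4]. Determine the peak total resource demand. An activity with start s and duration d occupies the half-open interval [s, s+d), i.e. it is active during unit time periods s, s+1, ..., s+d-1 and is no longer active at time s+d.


Each activity i is active on [start_i, start_i + duration_i).
Compute total resource usage per time slot:
  t=0: active resources = [], total = 0
  t=1: active resources = [], total = 0
  t=2: active resources = [4], total = 4
  t=3: active resources = [1, 4], total = 5
  t=4: active resources = [6, 1, 4], total = 11
  t=5: active resources = [6, 1, 4], total = 11
  t=6: active resources = [2, 6, 1, 4], total = 13
  t=7: active resources = [2, 6, 4], total = 12
  t=8: active resources = [6, 2, 6], total = 14
  t=9: active resources = [6, 2, 6], total = 14
  t=10: active resources = [6], total = 6
  t=11: active resources = [6], total = 6
  t=12: active resources = [6], total = 6
  t=13: active resources = [6], total = 6
Peak resource demand = 14

14


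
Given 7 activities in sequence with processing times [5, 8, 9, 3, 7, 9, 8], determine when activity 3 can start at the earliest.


Activity 3 starts after activities 1 through 2 complete.
Predecessor durations: [5, 8]
ES = 5 + 8 = 13

13


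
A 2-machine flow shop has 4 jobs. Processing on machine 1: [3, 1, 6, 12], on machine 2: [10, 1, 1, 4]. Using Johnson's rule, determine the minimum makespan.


Apply Johnson's rule:
  Group 1 (a <= b): [(2, 1, 1), (1, 3, 10)]
  Group 2 (a > b): [(4, 12, 4), (3, 6, 1)]
Optimal job order: [2, 1, 4, 3]
Schedule:
  Job 2: M1 done at 1, M2 done at 2
  Job 1: M1 done at 4, M2 done at 14
  Job 4: M1 done at 16, M2 done at 20
  Job 3: M1 done at 22, M2 done at 23
Makespan = 23

23


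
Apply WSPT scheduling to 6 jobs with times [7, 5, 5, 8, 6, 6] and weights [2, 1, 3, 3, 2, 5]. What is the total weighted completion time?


Compute p/w ratios and sort ascending (WSPT): [(6, 5), (5, 3), (8, 3), (6, 2), (7, 2), (5, 1)]
Compute weighted completion times:
  Job (p=6,w=5): C=6, w*C=5*6=30
  Job (p=5,w=3): C=11, w*C=3*11=33
  Job (p=8,w=3): C=19, w*C=3*19=57
  Job (p=6,w=2): C=25, w*C=2*25=50
  Job (p=7,w=2): C=32, w*C=2*32=64
  Job (p=5,w=1): C=37, w*C=1*37=37
Total weighted completion time = 271

271


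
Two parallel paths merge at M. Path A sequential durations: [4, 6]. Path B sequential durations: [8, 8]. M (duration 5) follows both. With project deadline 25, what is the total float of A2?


Forward pass: ES(A2) = sum of predecessors on chain A = 4
EF = ES + duration = 4 + 6 = 10
Backward pass: LF(M) = deadline = 25; LS(M) = 25 - 5 = 20
LF(A2) = LS(M) - sum(successors on chain A) = 20 - 0 = 20
LS = LF - duration = 20 - 6 = 14
Total float = LS - ES = 14 - 4 = 10

10


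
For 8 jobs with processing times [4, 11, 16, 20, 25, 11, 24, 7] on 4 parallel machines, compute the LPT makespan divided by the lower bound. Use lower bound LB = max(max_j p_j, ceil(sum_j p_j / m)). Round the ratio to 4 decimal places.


LPT order: [25, 24, 20, 16, 11, 11, 7, 4]
Machine loads after assignment: [29, 31, 31, 27]
LPT makespan = 31
Lower bound = max(max_job, ceil(total/4)) = max(25, 30) = 30
Ratio = 31 / 30 = 1.0333

1.0333


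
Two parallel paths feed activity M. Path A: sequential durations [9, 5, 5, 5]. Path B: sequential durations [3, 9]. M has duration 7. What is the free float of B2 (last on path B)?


ES(B2) = sum of predecessors on chain B = 3
EF(B2) = ES + duration = 3 + 9 = 12
Successor of B2 is M. ES(M) = max(sum(A), sum(B)) = max(24, 12) = 24
Free float = ES(successor) - EF(current) = 24 - 12 = 12

12


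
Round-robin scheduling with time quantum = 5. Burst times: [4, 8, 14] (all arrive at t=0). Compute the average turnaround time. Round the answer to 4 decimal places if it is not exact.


Time quantum = 5
Execution trace:
  J1 runs 4 units, time = 4
  J2 runs 5 units, time = 9
  J3 runs 5 units, time = 14
  J2 runs 3 units, time = 17
  J3 runs 5 units, time = 22
  J3 runs 4 units, time = 26
Finish times: [4, 17, 26]
Average turnaround = 47/3 = 15.6667

15.6667


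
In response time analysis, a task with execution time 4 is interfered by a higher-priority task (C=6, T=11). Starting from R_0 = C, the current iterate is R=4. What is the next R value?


R_next = C + ceil(R_prev / T_hp) * C_hp
ceil(4 / 11) = ceil(0.3636) = 1
Interference = 1 * 6 = 6
R_next = 4 + 6 = 10

10


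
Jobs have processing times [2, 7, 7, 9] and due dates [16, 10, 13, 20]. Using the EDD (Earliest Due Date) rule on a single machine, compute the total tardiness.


Sort by due date (EDD order): [(7, 10), (7, 13), (2, 16), (9, 20)]
Compute completion times and tardiness:
  Job 1: p=7, d=10, C=7, tardiness=max(0,7-10)=0
  Job 2: p=7, d=13, C=14, tardiness=max(0,14-13)=1
  Job 3: p=2, d=16, C=16, tardiness=max(0,16-16)=0
  Job 4: p=9, d=20, C=25, tardiness=max(0,25-20)=5
Total tardiness = 6

6


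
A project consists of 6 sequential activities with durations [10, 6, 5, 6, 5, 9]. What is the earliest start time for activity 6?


Activity 6 starts after activities 1 through 5 complete.
Predecessor durations: [10, 6, 5, 6, 5]
ES = 10 + 6 + 5 + 6 + 5 = 32

32


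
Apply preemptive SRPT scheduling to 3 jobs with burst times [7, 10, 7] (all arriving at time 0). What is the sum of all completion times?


Since all jobs arrive at t=0, SRPT equals SPT ordering.
SPT order: [7, 7, 10]
Completion times:
  Job 1: p=7, C=7
  Job 2: p=7, C=14
  Job 3: p=10, C=24
Total completion time = 7 + 14 + 24 = 45

45


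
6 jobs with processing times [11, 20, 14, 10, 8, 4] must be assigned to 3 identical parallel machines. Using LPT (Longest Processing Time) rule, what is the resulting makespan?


Sort jobs in decreasing order (LPT): [20, 14, 11, 10, 8, 4]
Assign each job to the least loaded machine:
  Machine 1: jobs [20, 4], load = 24
  Machine 2: jobs [14, 8], load = 22
  Machine 3: jobs [11, 10], load = 21
Makespan = max load = 24

24


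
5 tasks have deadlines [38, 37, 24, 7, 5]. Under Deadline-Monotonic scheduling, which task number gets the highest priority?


Sort tasks by relative deadline (ascending):
  Task 5: deadline = 5
  Task 4: deadline = 7
  Task 3: deadline = 24
  Task 2: deadline = 37
  Task 1: deadline = 38
Priority order (highest first): [5, 4, 3, 2, 1]
Highest priority task = 5

5


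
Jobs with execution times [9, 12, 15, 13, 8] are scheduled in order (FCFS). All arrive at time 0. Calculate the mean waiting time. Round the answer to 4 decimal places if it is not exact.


FCFS order (as given): [9, 12, 15, 13, 8]
Waiting times:
  Job 1: wait = 0
  Job 2: wait = 9
  Job 3: wait = 21
  Job 4: wait = 36
  Job 5: wait = 49
Sum of waiting times = 115
Average waiting time = 115/5 = 23.0

23.0


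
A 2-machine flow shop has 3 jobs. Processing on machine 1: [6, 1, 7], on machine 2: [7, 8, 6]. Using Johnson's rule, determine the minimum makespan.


Apply Johnson's rule:
  Group 1 (a <= b): [(2, 1, 8), (1, 6, 7)]
  Group 2 (a > b): [(3, 7, 6)]
Optimal job order: [2, 1, 3]
Schedule:
  Job 2: M1 done at 1, M2 done at 9
  Job 1: M1 done at 7, M2 done at 16
  Job 3: M1 done at 14, M2 done at 22
Makespan = 22

22


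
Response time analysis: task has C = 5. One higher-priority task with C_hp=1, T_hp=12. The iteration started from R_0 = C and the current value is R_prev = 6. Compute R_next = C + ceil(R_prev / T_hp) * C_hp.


R_next = C + ceil(R_prev / T_hp) * C_hp
ceil(6 / 12) = ceil(0.5) = 1
Interference = 1 * 1 = 1
R_next = 5 + 1 = 6
R_next = R_prev, so the iteration has converged (response time = 6).

6


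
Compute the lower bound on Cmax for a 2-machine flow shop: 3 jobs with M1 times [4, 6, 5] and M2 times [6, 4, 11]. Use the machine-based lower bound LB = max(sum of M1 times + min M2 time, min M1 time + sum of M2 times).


LB1 = sum(M1 times) + min(M2 times) = 15 + 4 = 19
LB2 = min(M1 times) + sum(M2 times) = 4 + 21 = 25
Lower bound = max(LB1, LB2) = max(19, 25) = 25

25


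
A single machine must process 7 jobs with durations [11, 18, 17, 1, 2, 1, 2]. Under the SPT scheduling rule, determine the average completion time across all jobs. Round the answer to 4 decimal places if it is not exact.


Sort jobs by processing time (SPT order): [1, 1, 2, 2, 11, 17, 18]
Compute completion times sequentially:
  Job 1: processing = 1, completes at 1
  Job 2: processing = 1, completes at 2
  Job 3: processing = 2, completes at 4
  Job 4: processing = 2, completes at 6
  Job 5: processing = 11, completes at 17
  Job 6: processing = 17, completes at 34
  Job 7: processing = 18, completes at 52
Sum of completion times = 116
Average completion time = 116/7 = 16.5714

16.5714


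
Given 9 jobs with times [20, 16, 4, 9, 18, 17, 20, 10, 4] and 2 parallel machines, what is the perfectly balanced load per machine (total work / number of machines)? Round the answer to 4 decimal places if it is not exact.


Total processing time = 20 + 16 + 4 + 9 + 18 + 17 + 20 + 10 + 4 = 118
Number of machines = 2
Ideal balanced load = 118 / 2 = 59.0

59.0


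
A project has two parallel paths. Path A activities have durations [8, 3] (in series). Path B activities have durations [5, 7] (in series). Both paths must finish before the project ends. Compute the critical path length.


Path A total = 8 + 3 = 11
Path B total = 5 + 7 = 12
Critical path = longest path = max(11, 12) = 12

12


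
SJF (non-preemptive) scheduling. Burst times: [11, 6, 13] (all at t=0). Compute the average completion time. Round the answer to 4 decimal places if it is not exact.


SJF order (ascending): [6, 11, 13]
Completion times:
  Job 1: burst=6, C=6
  Job 2: burst=11, C=17
  Job 3: burst=13, C=30
Average completion = 53/3 = 17.6667

17.6667


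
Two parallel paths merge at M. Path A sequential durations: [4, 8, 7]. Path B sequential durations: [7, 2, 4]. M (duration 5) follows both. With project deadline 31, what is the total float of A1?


Forward pass: ES(A1) = sum of predecessors on chain A = 0
EF = ES + duration = 0 + 4 = 4
Backward pass: LF(M) = deadline = 31; LS(M) = 31 - 5 = 26
LF(A1) = LS(M) - sum(successors on chain A) = 26 - 15 = 11
LS = LF - duration = 11 - 4 = 7
Total float = LS - ES = 7 - 0 = 7

7


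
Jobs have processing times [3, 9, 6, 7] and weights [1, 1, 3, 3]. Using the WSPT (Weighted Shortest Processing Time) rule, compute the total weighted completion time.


Compute p/w ratios and sort ascending (WSPT): [(6, 3), (7, 3), (3, 1), (9, 1)]
Compute weighted completion times:
  Job (p=6,w=3): C=6, w*C=3*6=18
  Job (p=7,w=3): C=13, w*C=3*13=39
  Job (p=3,w=1): C=16, w*C=1*16=16
  Job (p=9,w=1): C=25, w*C=1*25=25
Total weighted completion time = 98

98


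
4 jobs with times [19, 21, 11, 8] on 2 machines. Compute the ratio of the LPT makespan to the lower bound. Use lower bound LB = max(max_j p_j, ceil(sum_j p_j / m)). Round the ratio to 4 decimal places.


LPT order: [21, 19, 11, 8]
Machine loads after assignment: [29, 30]
LPT makespan = 30
Lower bound = max(max_job, ceil(total/2)) = max(21, 30) = 30
Ratio = 30 / 30 = 1.0

1.0


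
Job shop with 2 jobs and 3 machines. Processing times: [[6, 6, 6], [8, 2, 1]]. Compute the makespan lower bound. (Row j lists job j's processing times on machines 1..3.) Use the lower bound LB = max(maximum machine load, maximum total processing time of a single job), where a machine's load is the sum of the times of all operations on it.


Machine loads:
  Machine 1: 6 + 8 = 14
  Machine 2: 6 + 2 = 8
  Machine 3: 6 + 1 = 7
Max machine load = 14
Job totals:
  Job 1: 18
  Job 2: 11
Max job total = 18
Lower bound = max(14, 18) = 18

18


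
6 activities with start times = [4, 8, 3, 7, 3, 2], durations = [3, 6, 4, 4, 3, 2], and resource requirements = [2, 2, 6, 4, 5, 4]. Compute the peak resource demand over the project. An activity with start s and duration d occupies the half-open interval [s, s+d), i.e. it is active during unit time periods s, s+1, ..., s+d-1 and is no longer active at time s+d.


Each activity i is active on [start_i, start_i + duration_i).
Compute total resource usage per time slot:
  t=0: active resources = [], total = 0
  t=1: active resources = [], total = 0
  t=2: active resources = [4], total = 4
  t=3: active resources = [6, 5, 4], total = 15
  t=4: active resources = [2, 6, 5], total = 13
  t=5: active resources = [2, 6, 5], total = 13
  t=6: active resources = [2, 6], total = 8
  t=7: active resources = [4], total = 4
  t=8: active resources = [2, 4], total = 6
  t=9: active resources = [2, 4], total = 6
  t=10: active resources = [2, 4], total = 6
  t=11: active resources = [2], total = 2
  t=12: active resources = [2], total = 2
  t=13: active resources = [2], total = 2
Peak resource demand = 15

15


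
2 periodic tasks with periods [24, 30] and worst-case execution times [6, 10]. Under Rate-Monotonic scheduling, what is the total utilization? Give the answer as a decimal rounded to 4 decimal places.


Compute individual utilizations (exact fractions):
  Task 1: C/T = 6/24 = 1/4 (approx. 0.25)
  Task 2: C/T = 10/30 = 1/3 (approx. 0.3333)
Total utilization U = 1/4 + 1/3 = 7/12
Rounded to 4 decimal places: U = 0.5833
RM (Liu & Layland) bound for 2 tasks = 0.828427; compare with U = 7/12 (approx. 0.583333)
U <= bound, so schedulable by RM sufficient condition.

0.5833


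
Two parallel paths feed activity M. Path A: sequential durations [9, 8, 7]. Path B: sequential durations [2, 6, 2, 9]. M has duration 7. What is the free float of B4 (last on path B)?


ES(B4) = sum of predecessors on chain B = 10
EF(B4) = ES + duration = 10 + 9 = 19
Successor of B4 is M. ES(M) = max(sum(A), sum(B)) = max(24, 19) = 24
Free float = ES(successor) - EF(current) = 24 - 19 = 5

5


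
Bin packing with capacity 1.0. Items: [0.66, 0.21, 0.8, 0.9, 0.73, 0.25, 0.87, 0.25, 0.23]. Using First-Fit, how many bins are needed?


Place items sequentially using First-Fit:
  Item 0.66 -> new Bin 1
  Item 0.21 -> Bin 1 (now 0.87)
  Item 0.8 -> new Bin 2
  Item 0.9 -> new Bin 3
  Item 0.73 -> new Bin 4
  Item 0.25 -> Bin 4 (now 0.98)
  Item 0.87 -> new Bin 5
  Item 0.25 -> new Bin 6
  Item 0.23 -> Bin 6 (now 0.48)
Total bins used = 6

6


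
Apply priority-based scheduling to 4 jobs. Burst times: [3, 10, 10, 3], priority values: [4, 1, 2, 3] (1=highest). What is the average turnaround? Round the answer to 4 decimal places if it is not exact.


Sort by priority (ascending = highest first):
Order: [(1, 10), (2, 10), (3, 3), (4, 3)]
Completion times:
  Priority 1, burst=10, C=10
  Priority 2, burst=10, C=20
  Priority 3, burst=3, C=23
  Priority 4, burst=3, C=26
Average turnaround = 79/4 = 19.75

19.75


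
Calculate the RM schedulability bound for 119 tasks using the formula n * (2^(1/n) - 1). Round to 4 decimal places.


Compute 2^(1/119) = 1.0058417632
Subtract 1: 1.0058417632 - 1 = 0.0058417632
Multiply by n: 119 * 0.0058417632 = 0.6951698208
Round to 4 dp: 0.6952

0.6952


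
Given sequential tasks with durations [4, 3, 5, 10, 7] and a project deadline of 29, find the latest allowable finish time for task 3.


LF(activity 3) = deadline - sum of successor durations
Successors: activities 4 through 5 with durations [10, 7]
Sum of successor durations = 17
LF = 29 - 17 = 12

12


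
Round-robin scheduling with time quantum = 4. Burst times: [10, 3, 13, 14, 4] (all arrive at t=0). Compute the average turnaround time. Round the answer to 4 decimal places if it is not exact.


Time quantum = 4
Execution trace:
  J1 runs 4 units, time = 4
  J2 runs 3 units, time = 7
  J3 runs 4 units, time = 11
  J4 runs 4 units, time = 15
  J5 runs 4 units, time = 19
  J1 runs 4 units, time = 23
  J3 runs 4 units, time = 27
  J4 runs 4 units, time = 31
  J1 runs 2 units, time = 33
  J3 runs 4 units, time = 37
  J4 runs 4 units, time = 41
  J3 runs 1 units, time = 42
  J4 runs 2 units, time = 44
Finish times: [33, 7, 42, 44, 19]
Average turnaround = 145/5 = 29.0

29.0


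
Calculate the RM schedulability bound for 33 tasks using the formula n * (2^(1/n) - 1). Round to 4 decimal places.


Compute 2^(1/33) = 1.0212266063
Subtract 1: 1.0212266063 - 1 = 0.0212266063
Multiply by n: 33 * 0.0212266063 = 0.7004780079
Round to 4 dp: 0.7005

0.7005


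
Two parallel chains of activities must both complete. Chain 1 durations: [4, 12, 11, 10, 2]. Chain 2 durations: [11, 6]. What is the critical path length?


Path A total = 4 + 12 + 11 + 10 + 2 = 39
Path B total = 11 + 6 = 17
Critical path = longest path = max(39, 17) = 39

39


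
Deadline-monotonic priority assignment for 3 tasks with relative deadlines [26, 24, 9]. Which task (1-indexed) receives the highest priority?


Sort tasks by relative deadline (ascending):
  Task 3: deadline = 9
  Task 2: deadline = 24
  Task 1: deadline = 26
Priority order (highest first): [3, 2, 1]
Highest priority task = 3

3


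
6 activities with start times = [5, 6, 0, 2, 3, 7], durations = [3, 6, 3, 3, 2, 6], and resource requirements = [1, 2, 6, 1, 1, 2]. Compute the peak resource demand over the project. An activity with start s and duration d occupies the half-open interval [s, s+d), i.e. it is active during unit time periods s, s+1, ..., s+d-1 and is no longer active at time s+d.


Each activity i is active on [start_i, start_i + duration_i).
Compute total resource usage per time slot:
  t=0: active resources = [6], total = 6
  t=1: active resources = [6], total = 6
  t=2: active resources = [6, 1], total = 7
  t=3: active resources = [1, 1], total = 2
  t=4: active resources = [1, 1], total = 2
  t=5: active resources = [1], total = 1
  t=6: active resources = [1, 2], total = 3
  t=7: active resources = [1, 2, 2], total = 5
  t=8: active resources = [2, 2], total = 4
  t=9: active resources = [2, 2], total = 4
  t=10: active resources = [2, 2], total = 4
  t=11: active resources = [2, 2], total = 4
  t=12: active resources = [2], total = 2
Peak resource demand = 7

7


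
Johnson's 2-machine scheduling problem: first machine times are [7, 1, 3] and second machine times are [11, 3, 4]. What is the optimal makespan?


Apply Johnson's rule:
  Group 1 (a <= b): [(2, 1, 3), (3, 3, 4), (1, 7, 11)]
  Group 2 (a > b): []
Optimal job order: [2, 3, 1]
Schedule:
  Job 2: M1 done at 1, M2 done at 4
  Job 3: M1 done at 4, M2 done at 8
  Job 1: M1 done at 11, M2 done at 22
Makespan = 22

22


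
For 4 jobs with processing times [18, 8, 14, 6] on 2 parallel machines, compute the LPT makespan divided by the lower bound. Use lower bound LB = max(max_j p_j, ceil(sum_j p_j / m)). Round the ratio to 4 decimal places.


LPT order: [18, 14, 8, 6]
Machine loads after assignment: [24, 22]
LPT makespan = 24
Lower bound = max(max_job, ceil(total/2)) = max(18, 23) = 23
Ratio = 24 / 23 = 1.0435

1.0435


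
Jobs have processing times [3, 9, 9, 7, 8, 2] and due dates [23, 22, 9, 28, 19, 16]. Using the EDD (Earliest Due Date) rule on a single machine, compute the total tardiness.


Sort by due date (EDD order): [(9, 9), (2, 16), (8, 19), (9, 22), (3, 23), (7, 28)]
Compute completion times and tardiness:
  Job 1: p=9, d=9, C=9, tardiness=max(0,9-9)=0
  Job 2: p=2, d=16, C=11, tardiness=max(0,11-16)=0
  Job 3: p=8, d=19, C=19, tardiness=max(0,19-19)=0
  Job 4: p=9, d=22, C=28, tardiness=max(0,28-22)=6
  Job 5: p=3, d=23, C=31, tardiness=max(0,31-23)=8
  Job 6: p=7, d=28, C=38, tardiness=max(0,38-28)=10
Total tardiness = 24

24


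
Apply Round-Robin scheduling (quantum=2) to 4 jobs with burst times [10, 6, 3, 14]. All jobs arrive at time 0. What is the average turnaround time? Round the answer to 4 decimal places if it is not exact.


Time quantum = 2
Execution trace:
  J1 runs 2 units, time = 2
  J2 runs 2 units, time = 4
  J3 runs 2 units, time = 6
  J4 runs 2 units, time = 8
  J1 runs 2 units, time = 10
  J2 runs 2 units, time = 12
  J3 runs 1 units, time = 13
  J4 runs 2 units, time = 15
  J1 runs 2 units, time = 17
  J2 runs 2 units, time = 19
  J4 runs 2 units, time = 21
  J1 runs 2 units, time = 23
  J4 runs 2 units, time = 25
  J1 runs 2 units, time = 27
  J4 runs 2 units, time = 29
  J4 runs 2 units, time = 31
  J4 runs 2 units, time = 33
Finish times: [27, 19, 13, 33]
Average turnaround = 92/4 = 23.0

23.0


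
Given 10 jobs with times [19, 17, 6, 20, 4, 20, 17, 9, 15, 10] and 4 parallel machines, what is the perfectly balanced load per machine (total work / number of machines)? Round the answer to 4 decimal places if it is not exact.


Total processing time = 19 + 17 + 6 + 20 + 4 + 20 + 17 + 9 + 15 + 10 = 137
Number of machines = 4
Ideal balanced load = 137 / 4 = 34.25

34.25


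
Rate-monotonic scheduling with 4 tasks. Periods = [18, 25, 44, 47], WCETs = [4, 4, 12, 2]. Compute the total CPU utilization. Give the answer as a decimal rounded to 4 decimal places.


Compute individual utilizations (exact fractions):
  Task 1: C/T = 4/18 = 2/9 (approx. 0.2222)
  Task 2: C/T = 4/25 (approx. 0.16)
  Task 3: C/T = 12/44 = 3/11 (approx. 0.2727)
  Task 4: C/T = 2/47 (approx. 0.0426)
Total utilization U = 2/9 + 4/25 + 3/11 + 2/47 = 81137/116325
Rounded to 4 decimal places: U = 0.6975
RM (Liu & Layland) bound for 4 tasks = 0.756828; compare with U = 81137/116325 (approx. 0.697503)
U <= bound, so schedulable by RM sufficient condition.

0.6975


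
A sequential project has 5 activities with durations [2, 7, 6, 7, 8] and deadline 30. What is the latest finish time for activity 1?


LF(activity 1) = deadline - sum of successor durations
Successors: activities 2 through 5 with durations [7, 6, 7, 8]
Sum of successor durations = 28
LF = 30 - 28 = 2

2


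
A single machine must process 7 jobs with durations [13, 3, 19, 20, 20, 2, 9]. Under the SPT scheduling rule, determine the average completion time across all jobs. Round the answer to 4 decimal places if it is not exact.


Sort jobs by processing time (SPT order): [2, 3, 9, 13, 19, 20, 20]
Compute completion times sequentially:
  Job 1: processing = 2, completes at 2
  Job 2: processing = 3, completes at 5
  Job 3: processing = 9, completes at 14
  Job 4: processing = 13, completes at 27
  Job 5: processing = 19, completes at 46
  Job 6: processing = 20, completes at 66
  Job 7: processing = 20, completes at 86
Sum of completion times = 246
Average completion time = 246/7 = 35.1429

35.1429


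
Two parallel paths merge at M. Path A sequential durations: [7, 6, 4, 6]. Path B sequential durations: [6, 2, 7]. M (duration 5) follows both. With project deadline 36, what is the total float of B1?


Forward pass: ES(B1) = sum of predecessors on chain B = 0
EF = ES + duration = 0 + 6 = 6
Backward pass: LF(M) = deadline = 36; LS(M) = 36 - 5 = 31
LF(B1) = LS(M) - sum(successors on chain B) = 31 - 9 = 22
LS = LF - duration = 22 - 6 = 16
Total float = LS - ES = 16 - 0 = 16

16


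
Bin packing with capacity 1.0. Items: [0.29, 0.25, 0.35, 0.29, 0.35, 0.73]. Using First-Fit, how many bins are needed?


Place items sequentially using First-Fit:
  Item 0.29 -> new Bin 1
  Item 0.25 -> Bin 1 (now 0.54)
  Item 0.35 -> Bin 1 (now 0.89)
  Item 0.29 -> new Bin 2
  Item 0.35 -> Bin 2 (now 0.64)
  Item 0.73 -> new Bin 3
Total bins used = 3

3


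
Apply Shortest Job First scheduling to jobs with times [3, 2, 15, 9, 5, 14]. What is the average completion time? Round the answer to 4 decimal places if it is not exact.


SJF order (ascending): [2, 3, 5, 9, 14, 15]
Completion times:
  Job 1: burst=2, C=2
  Job 2: burst=3, C=5
  Job 3: burst=5, C=10
  Job 4: burst=9, C=19
  Job 5: burst=14, C=33
  Job 6: burst=15, C=48
Average completion = 117/6 = 19.5

19.5


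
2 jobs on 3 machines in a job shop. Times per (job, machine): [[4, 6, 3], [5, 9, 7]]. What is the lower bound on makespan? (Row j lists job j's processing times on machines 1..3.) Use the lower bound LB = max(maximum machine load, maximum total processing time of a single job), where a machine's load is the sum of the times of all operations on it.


Machine loads:
  Machine 1: 4 + 5 = 9
  Machine 2: 6 + 9 = 15
  Machine 3: 3 + 7 = 10
Max machine load = 15
Job totals:
  Job 1: 13
  Job 2: 21
Max job total = 21
Lower bound = max(15, 21) = 21

21


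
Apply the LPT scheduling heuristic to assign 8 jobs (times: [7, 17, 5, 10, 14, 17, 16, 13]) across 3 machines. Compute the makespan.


Sort jobs in decreasing order (LPT): [17, 17, 16, 14, 13, 10, 7, 5]
Assign each job to the least loaded machine:
  Machine 1: jobs [17, 13, 5], load = 35
  Machine 2: jobs [17, 10, 7], load = 34
  Machine 3: jobs [16, 14], load = 30
Makespan = max load = 35

35


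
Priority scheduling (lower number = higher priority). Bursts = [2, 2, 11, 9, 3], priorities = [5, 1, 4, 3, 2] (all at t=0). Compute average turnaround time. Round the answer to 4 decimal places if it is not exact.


Sort by priority (ascending = highest first):
Order: [(1, 2), (2, 3), (3, 9), (4, 11), (5, 2)]
Completion times:
  Priority 1, burst=2, C=2
  Priority 2, burst=3, C=5
  Priority 3, burst=9, C=14
  Priority 4, burst=11, C=25
  Priority 5, burst=2, C=27
Average turnaround = 73/5 = 14.6

14.6


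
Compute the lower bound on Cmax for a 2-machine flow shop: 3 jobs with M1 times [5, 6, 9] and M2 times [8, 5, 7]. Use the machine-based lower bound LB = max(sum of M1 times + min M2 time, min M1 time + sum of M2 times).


LB1 = sum(M1 times) + min(M2 times) = 20 + 5 = 25
LB2 = min(M1 times) + sum(M2 times) = 5 + 20 = 25
Lower bound = max(LB1, LB2) = max(25, 25) = 25

25


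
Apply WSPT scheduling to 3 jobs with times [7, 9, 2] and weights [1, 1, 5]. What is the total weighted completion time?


Compute p/w ratios and sort ascending (WSPT): [(2, 5), (7, 1), (9, 1)]
Compute weighted completion times:
  Job (p=2,w=5): C=2, w*C=5*2=10
  Job (p=7,w=1): C=9, w*C=1*9=9
  Job (p=9,w=1): C=18, w*C=1*18=18
Total weighted completion time = 37

37


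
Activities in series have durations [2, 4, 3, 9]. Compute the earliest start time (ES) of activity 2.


Activity 2 starts after activities 1 through 1 complete.
Predecessor durations: [2]
ES = 2 = 2

2


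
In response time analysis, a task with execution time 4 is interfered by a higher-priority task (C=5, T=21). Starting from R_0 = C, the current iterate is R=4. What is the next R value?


R_next = C + ceil(R_prev / T_hp) * C_hp
ceil(4 / 21) = ceil(0.1905) = 1
Interference = 1 * 5 = 5
R_next = 4 + 5 = 9

9


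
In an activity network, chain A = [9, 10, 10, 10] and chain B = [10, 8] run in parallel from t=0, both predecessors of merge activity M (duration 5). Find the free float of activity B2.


ES(B2) = sum of predecessors on chain B = 10
EF(B2) = ES + duration = 10 + 8 = 18
Successor of B2 is M. ES(M) = max(sum(A), sum(B)) = max(39, 18) = 39
Free float = ES(successor) - EF(current) = 39 - 18 = 21

21


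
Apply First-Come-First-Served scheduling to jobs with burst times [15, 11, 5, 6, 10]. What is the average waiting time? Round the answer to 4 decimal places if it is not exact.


FCFS order (as given): [15, 11, 5, 6, 10]
Waiting times:
  Job 1: wait = 0
  Job 2: wait = 15
  Job 3: wait = 26
  Job 4: wait = 31
  Job 5: wait = 37
Sum of waiting times = 109
Average waiting time = 109/5 = 21.8

21.8
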